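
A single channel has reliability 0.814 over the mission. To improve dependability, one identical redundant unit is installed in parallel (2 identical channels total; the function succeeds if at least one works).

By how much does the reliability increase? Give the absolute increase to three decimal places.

0.151

R_before = 0.814
R_after = 1 − (1 − 0.814)^2 = 0.965
ΔR = 0.965 − 0.814 = 0.151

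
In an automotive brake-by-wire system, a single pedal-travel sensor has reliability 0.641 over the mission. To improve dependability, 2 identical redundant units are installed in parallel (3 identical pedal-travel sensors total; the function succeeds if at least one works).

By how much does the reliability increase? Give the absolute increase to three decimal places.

R_before = 0.641
R_after = 1 − (1 − 0.641)^3 = 0.954
ΔR = 0.954 − 0.641 = 0.313

0.313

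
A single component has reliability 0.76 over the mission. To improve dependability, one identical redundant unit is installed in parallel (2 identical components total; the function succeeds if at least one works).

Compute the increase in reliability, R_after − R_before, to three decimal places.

R_before = 0.76
R_after = 1 − (1 − 0.76)^2 = 0.942
ΔR = 0.942 − 0.76 = 0.182

0.182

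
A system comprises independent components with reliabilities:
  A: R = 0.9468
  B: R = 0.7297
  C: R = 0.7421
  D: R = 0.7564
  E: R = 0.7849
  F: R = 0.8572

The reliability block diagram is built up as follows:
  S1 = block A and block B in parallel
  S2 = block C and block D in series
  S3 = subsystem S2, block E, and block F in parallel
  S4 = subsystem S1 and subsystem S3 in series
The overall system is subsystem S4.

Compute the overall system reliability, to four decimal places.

0.9723

Parallel (A and B): 1 − (1 − 0.946800)(1 − 0.729700) = 0.985620
Series (C and D): 0.742100 × 0.756400 = 0.561324
Parallel ([0.561324], E, and F): 1 − (1 − 0.561324)(1 − 0.784900)(1 − 0.857200) = 0.986526
Series ([0.985620] and [0.986526]): 0.985620 × 0.986526 = 0.9723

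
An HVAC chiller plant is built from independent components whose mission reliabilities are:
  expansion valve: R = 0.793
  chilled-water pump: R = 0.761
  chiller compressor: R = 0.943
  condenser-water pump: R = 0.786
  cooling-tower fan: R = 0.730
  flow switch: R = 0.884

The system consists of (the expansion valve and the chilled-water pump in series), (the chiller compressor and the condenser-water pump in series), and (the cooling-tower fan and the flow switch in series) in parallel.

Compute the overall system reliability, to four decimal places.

0.9636

Series (expansion valve and chilled-water pump): 0.793000 × 0.761000 = 0.603473
Series (chiller compressor and condenser-water pump): 0.943000 × 0.786000 = 0.741198
Series (cooling-tower fan and flow switch): 0.730000 × 0.884000 = 0.645320
Parallel ([0.603473], [0.741198], and [0.645320]): 1 − (1 − 0.603473)(1 − 0.741198)(1 − 0.645320) = 0.9636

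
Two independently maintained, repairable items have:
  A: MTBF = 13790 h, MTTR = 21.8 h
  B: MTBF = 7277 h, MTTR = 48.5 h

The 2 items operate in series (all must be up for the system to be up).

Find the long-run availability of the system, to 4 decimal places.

0.9918

A(A) = MTBF/(MTBF+MTTR) = 13790/(13790+21.8) = 0.998422
A(B) = MTBF/(MTBF+MTTR) = 7277/(7277+48.5) = 0.993379
Series availability: 0.998422 × 0.993379 = 0.9918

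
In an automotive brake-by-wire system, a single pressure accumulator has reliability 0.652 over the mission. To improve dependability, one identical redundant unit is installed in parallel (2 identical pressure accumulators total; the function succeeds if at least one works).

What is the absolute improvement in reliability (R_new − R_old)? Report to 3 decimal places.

R_before = 0.652
R_after = 1 − (1 − 0.652)^2 = 0.879
ΔR = 0.879 − 0.652 = 0.227

0.227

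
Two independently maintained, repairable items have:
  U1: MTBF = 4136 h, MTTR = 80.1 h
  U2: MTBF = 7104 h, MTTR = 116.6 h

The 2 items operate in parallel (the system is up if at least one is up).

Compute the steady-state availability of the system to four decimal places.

0.9997

A(U1) = MTBF/(MTBF+MTTR) = 4136/(4136+80.1) = 0.981001
A(U2) = MTBF/(MTBF+MTTR) = 7104/(7104+116.6) = 0.983852
Parallel availability: 1 − (1 − 0.981001)(1 − 0.983852) = 0.9997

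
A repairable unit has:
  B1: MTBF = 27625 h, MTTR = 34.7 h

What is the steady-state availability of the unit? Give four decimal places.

A(B1) = MTBF/(MTBF+MTTR) = 27625/(27625+34.7) = 0.9987

0.9987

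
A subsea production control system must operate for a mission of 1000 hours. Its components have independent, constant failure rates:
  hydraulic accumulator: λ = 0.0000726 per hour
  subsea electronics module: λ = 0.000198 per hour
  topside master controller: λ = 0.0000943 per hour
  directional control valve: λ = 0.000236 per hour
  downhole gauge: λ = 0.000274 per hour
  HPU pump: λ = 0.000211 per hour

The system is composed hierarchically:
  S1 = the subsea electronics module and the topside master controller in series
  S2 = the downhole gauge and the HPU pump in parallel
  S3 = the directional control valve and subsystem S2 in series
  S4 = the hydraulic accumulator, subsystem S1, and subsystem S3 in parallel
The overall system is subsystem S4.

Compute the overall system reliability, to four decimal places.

0.9956

R(hydraulic accumulator) = exp(−0.0000726 × 1000) = 0.929973
R(subsea electronics module) = exp(−0.000198 × 1000) = 0.820370
R(topside master controller) = exp(−0.0000943 × 1000) = 0.910010
R(directional control valve) = exp(−0.000236 × 1000) = 0.789781
R(downhole gauge) = exp(−0.000274 × 1000) = 0.760332
R(HPU pump) = exp(−0.000211 × 1000) = 0.809774
Series (subsea electronics module and topside master controller): 0.820370 × 0.910010 = 0.746545
Parallel (downhole gauge and HPU pump): 1 − (1 − 0.760332)(1 − 0.809774) = 0.954409
Series (directional control valve and [0.954409]): 0.789781 × 0.954409 = 0.753774
Parallel (hydraulic accumulator, [0.746545], and [0.753774]): 1 − (1 − 0.929973)(1 − 0.746545)(1 − 0.753774) = 0.9956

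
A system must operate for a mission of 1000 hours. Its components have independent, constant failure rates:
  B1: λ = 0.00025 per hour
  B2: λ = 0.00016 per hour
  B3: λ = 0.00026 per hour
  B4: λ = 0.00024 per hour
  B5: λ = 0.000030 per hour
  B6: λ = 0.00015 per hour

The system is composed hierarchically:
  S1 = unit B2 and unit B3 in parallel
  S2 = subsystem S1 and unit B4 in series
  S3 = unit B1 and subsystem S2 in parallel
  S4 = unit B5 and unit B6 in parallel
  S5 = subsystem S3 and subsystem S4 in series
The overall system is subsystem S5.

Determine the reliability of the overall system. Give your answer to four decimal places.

0.9430

R(B1) = exp(−0.00025 × 1000) = 0.778801
R(B2) = exp(−0.00016 × 1000) = 0.852144
R(B3) = exp(−0.00026 × 1000) = 0.771052
R(B4) = exp(−0.00024 × 1000) = 0.786628
R(B5) = exp(−0.000030 × 1000) = 0.970446
R(B6) = exp(−0.00015 × 1000) = 0.860708
Parallel (B2 and B3): 1 − (1 − 0.852144)(1 − 0.771052) = 0.966149
Series ([0.966149] and B4): 0.966149 × 0.786628 = 0.760000
Parallel (B1 and [0.760000]): 1 − (1 − 0.778801)(1 − 0.760000) = 0.946912
Parallel (B5 and B6): 1 − (1 − 0.970446)(1 − 0.860708) = 0.995883
Series ([0.946912] and [0.995883]): 0.946912 × 0.995883 = 0.9430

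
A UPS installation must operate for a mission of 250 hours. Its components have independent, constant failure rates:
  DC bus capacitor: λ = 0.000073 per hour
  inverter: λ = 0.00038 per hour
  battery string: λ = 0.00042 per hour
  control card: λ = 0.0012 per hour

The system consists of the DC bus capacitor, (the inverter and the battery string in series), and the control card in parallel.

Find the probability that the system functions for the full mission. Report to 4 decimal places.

0.9992

R(DC bus capacitor) = exp(−0.000073 × 250) = 0.981916
R(inverter) = exp(−0.00038 × 250) = 0.909373
R(battery string) = exp(−0.00042 × 250) = 0.900325
R(control card) = exp(−0.0012 × 250) = 0.740818
Series (inverter and battery string): 0.909373 × 0.900325 = 0.818731
Parallel (DC bus capacitor, [0.818731], and control card): 1 − (1 − 0.981916)(1 − 0.818731)(1 − 0.740818) = 0.9992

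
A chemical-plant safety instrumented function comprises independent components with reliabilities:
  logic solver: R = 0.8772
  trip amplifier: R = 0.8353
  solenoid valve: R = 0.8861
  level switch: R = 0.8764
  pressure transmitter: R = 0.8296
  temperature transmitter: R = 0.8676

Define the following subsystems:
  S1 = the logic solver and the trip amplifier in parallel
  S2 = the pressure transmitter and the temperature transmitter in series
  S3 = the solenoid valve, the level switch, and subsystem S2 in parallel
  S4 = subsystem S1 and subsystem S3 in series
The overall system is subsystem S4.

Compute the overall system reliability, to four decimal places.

0.9759

Parallel (logic solver and trip amplifier): 1 − (1 − 0.877200)(1 − 0.835300) = 0.979775
Series (pressure transmitter and temperature transmitter): 0.829600 × 0.867600 = 0.719761
Parallel (solenoid valve, level switch, and [0.719761]): 1 − (1 − 0.886100)(1 − 0.876400)(1 − 0.719761) = 0.996055
Series ([0.979775] and [0.996055]): 0.979775 × 0.996055 = 0.9759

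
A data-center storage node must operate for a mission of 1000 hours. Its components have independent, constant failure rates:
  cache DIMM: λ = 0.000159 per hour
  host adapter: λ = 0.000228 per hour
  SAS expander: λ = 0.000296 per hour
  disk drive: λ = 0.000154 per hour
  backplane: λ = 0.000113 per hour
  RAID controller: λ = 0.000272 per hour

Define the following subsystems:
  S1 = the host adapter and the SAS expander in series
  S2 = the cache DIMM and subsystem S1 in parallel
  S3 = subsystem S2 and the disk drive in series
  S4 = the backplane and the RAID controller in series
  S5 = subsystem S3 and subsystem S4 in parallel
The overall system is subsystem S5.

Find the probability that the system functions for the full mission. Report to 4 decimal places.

0.9380

R(cache DIMM) = exp(−0.000159 × 1000) = 0.852996
R(host adapter) = exp(−0.000228 × 1000) = 0.796124
R(SAS expander) = exp(−0.000296 × 1000) = 0.743787
R(disk drive) = exp(−0.000154 × 1000) = 0.857272
R(backplane) = exp(−0.000113 × 1000) = 0.893151
R(RAID controller) = exp(−0.000272 × 1000) = 0.761854
Series (host adapter and SAS expander): 0.796124 × 0.743787 = 0.592147
Parallel (cache DIMM and [0.592147]): 1 − (1 − 0.852996)(1 − 0.592147) = 0.940044
Series ([0.940044] and disk drive): 0.940044 × 0.857272 = 0.805873
Series (backplane and RAID controller): 0.893151 × 0.761854 = 0.680451
Parallel ([0.805873] and [0.680451]): 1 − (1 − 0.805873)(1 − 0.680451) = 0.9380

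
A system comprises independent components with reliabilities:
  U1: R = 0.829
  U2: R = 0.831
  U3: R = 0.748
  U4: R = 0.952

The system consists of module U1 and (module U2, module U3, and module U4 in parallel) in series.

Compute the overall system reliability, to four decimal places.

0.8273

Parallel (U2, U3, and U4): 1 − (1 − 0.831000)(1 − 0.748000)(1 − 0.952000) = 0.997956
Series (U1 and [0.997956]): 0.829000 × 0.997956 = 0.8273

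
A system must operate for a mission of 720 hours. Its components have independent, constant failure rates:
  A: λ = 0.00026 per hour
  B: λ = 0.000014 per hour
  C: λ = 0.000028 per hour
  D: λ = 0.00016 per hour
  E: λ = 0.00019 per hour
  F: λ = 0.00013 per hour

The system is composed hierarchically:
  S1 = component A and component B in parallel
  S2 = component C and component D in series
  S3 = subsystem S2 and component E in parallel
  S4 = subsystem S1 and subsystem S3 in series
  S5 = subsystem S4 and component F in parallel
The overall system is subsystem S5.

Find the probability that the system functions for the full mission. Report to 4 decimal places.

R(A) = exp(−0.00026 × 720) = 0.829278
R(B) = exp(−0.000014 × 720) = 0.989971
R(C) = exp(−0.000028 × 720) = 0.980042
R(D) = exp(−0.00016 × 720) = 0.891188
R(E) = exp(−0.00019 × 720) = 0.872145
R(F) = exp(−0.00013 × 720) = 0.910647
Parallel (A and B): 1 − (1 − 0.829278)(1 − 0.989971) = 0.998288
Series (C and D): 0.980042 × 0.891188 = 0.873402
Parallel ([0.873402] and E): 1 − (1 − 0.873402)(1 − 0.872145) = 0.983814
Series ([0.998288] and [0.983814]): 0.998288 × 0.983814 = 0.982130
Parallel ([0.982130] and F): 1 − (1 − 0.982130)(1 − 0.910647) = 0.9984

0.9984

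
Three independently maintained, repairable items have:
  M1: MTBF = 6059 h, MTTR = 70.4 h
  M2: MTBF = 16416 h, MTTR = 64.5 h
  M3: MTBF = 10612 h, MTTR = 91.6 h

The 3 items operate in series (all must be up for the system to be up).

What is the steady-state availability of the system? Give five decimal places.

A(M1) = MTBF/(MTBF+MTTR) = 6059/(6059+70.4) = 0.988514
A(M2) = MTBF/(MTBF+MTTR) = 16416/(16416+64.5) = 0.996086
A(M3) = MTBF/(MTBF+MTTR) = 10612/(10612+91.6) = 0.991442
Series availability: 0.988514 × 0.996086 × 0.991442 = 0.97622

0.97622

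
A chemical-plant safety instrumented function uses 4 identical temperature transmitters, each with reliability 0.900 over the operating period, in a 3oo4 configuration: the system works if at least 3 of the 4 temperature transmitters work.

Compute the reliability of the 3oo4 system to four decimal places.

R = Σ_{i=3}^{4} C(4,i) p^i (1−p)^{4−i} with p = 0.900
C(4,3)·0.900^3·0.100^1 = 0.291600
C(4,4)·0.900^4·0.100^0 = 0.656100
Sum = 0.9477

0.9477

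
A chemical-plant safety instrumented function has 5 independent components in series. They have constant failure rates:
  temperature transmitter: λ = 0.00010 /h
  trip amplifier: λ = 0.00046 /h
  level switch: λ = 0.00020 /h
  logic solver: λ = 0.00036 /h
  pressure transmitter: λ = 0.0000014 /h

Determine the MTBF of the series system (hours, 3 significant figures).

892

Series of exponential components: λ_sys = Σ λ_i
λ_sys = 0.00010 + 0.00046 + 0.00020 + 0.00036 + 0.0000014 = 1.1214e-03 /h
MTBF = 1 / λ_sys = 892 h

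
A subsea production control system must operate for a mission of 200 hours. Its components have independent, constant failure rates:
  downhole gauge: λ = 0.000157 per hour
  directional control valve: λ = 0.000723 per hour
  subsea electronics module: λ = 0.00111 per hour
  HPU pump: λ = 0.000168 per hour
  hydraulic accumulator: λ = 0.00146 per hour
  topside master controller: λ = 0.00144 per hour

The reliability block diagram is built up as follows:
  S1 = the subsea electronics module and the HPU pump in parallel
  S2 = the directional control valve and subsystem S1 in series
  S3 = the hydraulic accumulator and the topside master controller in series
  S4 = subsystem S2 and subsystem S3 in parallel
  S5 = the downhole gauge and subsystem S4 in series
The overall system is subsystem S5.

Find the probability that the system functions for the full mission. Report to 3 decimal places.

R(downhole gauge) = exp(−0.000157 × 200) = 0.96909
R(directional control valve) = exp(−0.000723 × 200) = 0.86537
R(subsea electronics module) = exp(−0.00111 × 200) = 0.80092
R(HPU pump) = exp(−0.000168 × 200) = 0.96696
R(hydraulic accumulator) = exp(−0.00146 × 200) = 0.74677
R(topside master controller) = exp(−0.00144 × 200) = 0.74976
Parallel (subsea electronics module and HPU pump): 1 − (1 − 0.80092)(1 − 0.96696) = 0.99342
Series (directional control valve and [0.99342]): 0.86537 × 0.99342 = 0.85968
Series (hydraulic accumulator and topside master controller): 0.74677 × 0.74976 = 0.55990
Parallel ([0.85968] and [0.55990]): 1 − (1 − 0.85968)(1 − 0.55990) = 0.93825
Series (downhole gauge and [0.93825]): 0.96909 × 0.93825 = 0.909

0.909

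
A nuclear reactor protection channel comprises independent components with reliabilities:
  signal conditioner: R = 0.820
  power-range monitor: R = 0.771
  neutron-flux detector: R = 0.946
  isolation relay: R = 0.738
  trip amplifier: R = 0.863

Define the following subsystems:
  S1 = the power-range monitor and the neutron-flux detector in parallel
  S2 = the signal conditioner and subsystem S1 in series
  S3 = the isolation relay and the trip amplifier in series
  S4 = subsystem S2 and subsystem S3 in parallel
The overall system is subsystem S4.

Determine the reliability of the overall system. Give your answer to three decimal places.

0.931

Parallel (power-range monitor and neutron-flux detector): 1 − (1 − 0.77100)(1 − 0.94600) = 0.98763
Series (signal conditioner and [0.98763]): 0.82000 × 0.98763 = 0.80986
Series (isolation relay and trip amplifier): 0.73800 × 0.86300 = 0.63689
Parallel ([0.80986] and [0.63689]): 1 − (1 − 0.80986)(1 − 0.63689) = 0.931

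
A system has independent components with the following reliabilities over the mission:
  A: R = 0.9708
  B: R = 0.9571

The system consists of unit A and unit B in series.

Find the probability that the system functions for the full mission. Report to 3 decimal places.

Series (A and B): 0.97080 × 0.95710 = 0.929

0.929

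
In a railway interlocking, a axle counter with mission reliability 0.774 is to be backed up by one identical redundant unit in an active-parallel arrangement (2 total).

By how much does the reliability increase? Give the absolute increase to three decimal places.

R_before = 0.774
R_after = 1 − (1 − 0.774)^2 = 0.949
ΔR = 0.949 − 0.774 = 0.175

0.175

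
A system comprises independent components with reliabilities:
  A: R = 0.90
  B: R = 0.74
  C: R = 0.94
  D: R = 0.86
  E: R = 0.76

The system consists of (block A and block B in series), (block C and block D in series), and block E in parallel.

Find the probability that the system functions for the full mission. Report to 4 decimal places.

Series (A and B): 0.900000 × 0.740000 = 0.666000
Series (C and D): 0.940000 × 0.860000 = 0.808400
Parallel ([0.666000], [0.808400], and E): 1 − (1 − 0.666000)(1 − 0.808400)(1 − 0.760000) = 0.9846

0.9846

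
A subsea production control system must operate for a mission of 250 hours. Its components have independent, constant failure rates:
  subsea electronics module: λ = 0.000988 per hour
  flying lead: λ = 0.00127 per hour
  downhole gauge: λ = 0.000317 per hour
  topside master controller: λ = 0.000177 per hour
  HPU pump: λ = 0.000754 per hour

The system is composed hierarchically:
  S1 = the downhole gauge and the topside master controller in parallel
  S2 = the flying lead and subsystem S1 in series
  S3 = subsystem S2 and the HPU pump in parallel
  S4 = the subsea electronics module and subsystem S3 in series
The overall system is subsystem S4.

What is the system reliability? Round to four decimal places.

R(subsea electronics module) = exp(−0.000988 × 250) = 0.781141
R(flying lead) = exp(−0.00127 × 250) = 0.727967
R(downhole gauge) = exp(−0.000317 × 250) = 0.923809
R(topside master controller) = exp(−0.000177 × 250) = 0.956715
R(HPU pump) = exp(−0.000754 × 250) = 0.828201
Parallel (downhole gauge and topside master controller): 1 − (1 − 0.923809)(1 − 0.956715) = 0.996702
Series (flying lead and [0.996702]): 0.727967 × 0.996702 = 0.725566
Parallel ([0.725566] and HPU pump): 1 − (1 − 0.725566)(1 − 0.828201) = 0.952853
Series (subsea electronics module and [0.952853]): 0.781141 × 0.952853 = 0.7443

0.7443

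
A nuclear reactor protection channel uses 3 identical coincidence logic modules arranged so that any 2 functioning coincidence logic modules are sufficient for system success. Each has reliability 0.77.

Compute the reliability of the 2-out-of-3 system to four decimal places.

R = Σ_{i=2}^{3} C(3,i) p^i (1−p)^{3−i} with p = 0.77
C(3,2)·0.77^2·0.23^1 = 0.409101
C(3,3)·0.77^3·0.23^0 = 0.456533
Sum = 0.8656

0.8656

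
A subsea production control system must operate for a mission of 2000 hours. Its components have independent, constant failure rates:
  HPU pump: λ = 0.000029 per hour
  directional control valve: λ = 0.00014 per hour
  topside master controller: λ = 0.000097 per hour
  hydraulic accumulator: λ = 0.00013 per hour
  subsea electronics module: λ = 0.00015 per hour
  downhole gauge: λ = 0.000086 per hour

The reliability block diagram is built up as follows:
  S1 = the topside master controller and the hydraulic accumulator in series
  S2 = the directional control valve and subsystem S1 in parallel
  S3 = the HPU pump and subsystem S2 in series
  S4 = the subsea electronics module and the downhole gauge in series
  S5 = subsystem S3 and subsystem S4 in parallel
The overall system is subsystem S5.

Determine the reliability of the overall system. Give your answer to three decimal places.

R(HPU pump) = exp(−0.000029 × 2000) = 0.94365
R(directional control valve) = exp(−0.00014 × 2000) = 0.75578
R(topside master controller) = exp(−0.000097 × 2000) = 0.82366
R(hydraulic accumulator) = exp(−0.00013 × 2000) = 0.77105
R(subsea electronics module) = exp(−0.00015 × 2000) = 0.74082
R(downhole gauge) = exp(−0.000086 × 2000) = 0.84198
Series (topside master controller and hydraulic accumulator): 0.82366 × 0.77105 = 0.63508
Parallel (directional control valve and [0.63508]): 1 − (1 − 0.75578)(1 − 0.63508) = 0.91088
Series (HPU pump and [0.91088]): 0.94365 × 0.91088 = 0.85955
Series (subsea electronics module and downhole gauge): 0.74082 × 0.84198 = 0.62376
Parallel ([0.85955] and [0.62376]): 1 − (1 − 0.85955)(1 − 0.62376) = 0.947

0.947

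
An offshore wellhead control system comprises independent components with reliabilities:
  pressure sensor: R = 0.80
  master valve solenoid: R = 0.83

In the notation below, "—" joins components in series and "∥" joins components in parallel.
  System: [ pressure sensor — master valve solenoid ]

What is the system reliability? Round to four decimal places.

Series (pressure sensor and master valve solenoid): 0.800000 × 0.830000 = 0.6640

0.6640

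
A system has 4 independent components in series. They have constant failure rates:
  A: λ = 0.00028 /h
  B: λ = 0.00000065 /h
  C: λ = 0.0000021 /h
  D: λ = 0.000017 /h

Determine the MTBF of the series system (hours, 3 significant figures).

Series of exponential components: λ_sys = Σ λ_i
λ_sys = 0.00028 + 0.00000065 + 0.0000021 + 0.000017 = 2.9975e-04 /h
MTBF = 1 / λ_sys = 3340 h

3340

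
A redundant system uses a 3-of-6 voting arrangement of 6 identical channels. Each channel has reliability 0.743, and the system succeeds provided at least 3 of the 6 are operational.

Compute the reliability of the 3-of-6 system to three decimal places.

0.959

R = Σ_{i=3}^{6} C(6,i) p^i (1−p)^{6−i} with p = 0.743
C(6,3)·0.743^3·0.257^3 = 0.13925
C(6,4)·0.743^4·0.257^2 = 0.30193
C(6,5)·0.743^5·0.257^1 = 0.34916
C(6,6)·0.743^6·0.257^0 = 0.16824
Sum = 0.959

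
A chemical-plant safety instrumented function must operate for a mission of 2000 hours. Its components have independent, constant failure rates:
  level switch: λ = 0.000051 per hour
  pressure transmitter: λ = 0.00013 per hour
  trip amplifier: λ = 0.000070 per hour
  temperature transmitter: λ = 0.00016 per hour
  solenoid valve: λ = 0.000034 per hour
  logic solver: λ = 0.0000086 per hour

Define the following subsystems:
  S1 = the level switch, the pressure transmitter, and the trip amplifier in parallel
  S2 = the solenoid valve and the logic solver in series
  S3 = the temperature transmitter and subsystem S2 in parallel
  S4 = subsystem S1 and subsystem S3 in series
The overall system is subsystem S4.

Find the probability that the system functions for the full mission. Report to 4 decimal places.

R(level switch) = exp(−0.000051 × 2000) = 0.903030
R(pressure transmitter) = exp(−0.00013 × 2000) = 0.771052
R(trip amplifier) = exp(−0.000070 × 2000) = 0.869358
R(temperature transmitter) = exp(−0.00016 × 2000) = 0.726149
R(solenoid valve) = exp(−0.000034 × 2000) = 0.934260
R(logic solver) = exp(−0.0000086 × 2000) = 0.982947
Parallel (level switch, pressure transmitter, and trip amplifier): 1 − (1 − 0.903030)(1 − 0.771052)(1 − 0.869358) = 0.997100
Series (solenoid valve and logic solver): 0.934260 × 0.982947 = 0.918328
Parallel (temperature transmitter and [0.918328]): 1 − (1 − 0.726149)(1 − 0.918328) = 0.977634
Series ([0.997100] and [0.977634]): 0.997100 × 0.977634 = 0.9748

0.9748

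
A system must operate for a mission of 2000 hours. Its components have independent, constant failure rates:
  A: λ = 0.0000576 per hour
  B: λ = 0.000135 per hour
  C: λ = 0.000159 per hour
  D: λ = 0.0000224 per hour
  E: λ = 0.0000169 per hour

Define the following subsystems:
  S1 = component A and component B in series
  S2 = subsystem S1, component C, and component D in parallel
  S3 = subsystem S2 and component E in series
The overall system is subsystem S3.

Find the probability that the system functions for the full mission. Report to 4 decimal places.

R(A) = exp(−0.0000576 × 2000) = 0.891188
R(B) = exp(−0.000135 × 2000) = 0.763379
R(C) = exp(−0.000159 × 2000) = 0.727603
R(D) = exp(−0.0000224 × 2000) = 0.956189
R(E) = exp(−0.0000169 × 2000) = 0.966765
Series (A and B): 0.891188 × 0.763379 = 0.680314
Parallel ([0.680314], C, and D): 1 − (1 − 0.680314)(1 − 0.727603)(1 − 0.956189) = 0.996185
Series ([0.996185] and E): 0.996185 × 0.966765 = 0.9631

0.9631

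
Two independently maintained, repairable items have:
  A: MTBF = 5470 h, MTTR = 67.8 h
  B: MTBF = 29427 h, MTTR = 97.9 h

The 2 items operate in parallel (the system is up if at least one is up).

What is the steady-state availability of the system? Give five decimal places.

A(A) = MTBF/(MTBF+MTTR) = 5470/(5470+67.8) = 0.987757
A(B) = MTBF/(MTBF+MTTR) = 29427/(29427+97.9) = 0.996684
Parallel availability: 1 − (1 − 0.987757)(1 − 0.996684) = 0.99996

0.99996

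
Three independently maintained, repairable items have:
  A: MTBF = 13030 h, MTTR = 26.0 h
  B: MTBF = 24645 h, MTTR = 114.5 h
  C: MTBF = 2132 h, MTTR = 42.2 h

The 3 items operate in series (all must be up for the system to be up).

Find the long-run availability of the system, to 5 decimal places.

A(A) = MTBF/(MTBF+MTTR) = 13030/(13030+26.0) = 0.998009
A(B) = MTBF/(MTBF+MTTR) = 24645/(24645+114.5) = 0.995376
A(C) = MTBF/(MTBF+MTTR) = 2132/(2132+42.2) = 0.980591
Series availability: 0.998009 × 0.995376 × 0.980591 = 0.97411

0.97411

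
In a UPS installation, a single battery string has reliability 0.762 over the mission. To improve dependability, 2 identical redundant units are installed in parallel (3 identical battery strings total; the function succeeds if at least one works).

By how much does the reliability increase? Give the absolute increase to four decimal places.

0.2245

R_before = 0.762
R_after = 1 − (1 − 0.762)^3 = 0.9865
ΔR = 0.9865 − 0.762 = 0.2245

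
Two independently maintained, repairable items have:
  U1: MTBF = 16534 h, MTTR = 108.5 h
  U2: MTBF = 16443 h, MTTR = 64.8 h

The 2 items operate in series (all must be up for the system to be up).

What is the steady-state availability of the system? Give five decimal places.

A(U1) = MTBF/(MTBF+MTTR) = 16534/(16534+108.5) = 0.993481
A(U2) = MTBF/(MTBF+MTTR) = 16443/(16443+64.8) = 0.996075
Series availability: 0.993481 × 0.996075 = 0.98958

0.98958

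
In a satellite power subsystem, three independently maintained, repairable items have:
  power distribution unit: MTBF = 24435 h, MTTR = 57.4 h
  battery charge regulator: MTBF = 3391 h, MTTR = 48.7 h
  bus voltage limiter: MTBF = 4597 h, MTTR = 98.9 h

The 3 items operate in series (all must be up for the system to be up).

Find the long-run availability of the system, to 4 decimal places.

A(power distribution unit) = MTBF/(MTBF+MTTR) = 24435/(24435+57.4) = 0.997656
A(battery charge regulator) = MTBF/(MTBF+MTTR) = 3391/(3391+48.7) = 0.985842
A(bus voltage limiter) = MTBF/(MTBF+MTTR) = 4597/(4597+98.9) = 0.978939
Series availability: 0.997656 × 0.985842 × 0.978939 = 0.9628

0.9628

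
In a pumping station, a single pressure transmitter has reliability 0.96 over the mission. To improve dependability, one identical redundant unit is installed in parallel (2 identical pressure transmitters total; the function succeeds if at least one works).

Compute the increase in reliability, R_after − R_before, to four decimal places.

0.0384

R_before = 0.96
R_after = 1 − (1 − 0.96)^2 = 0.9984
ΔR = 0.9984 − 0.96 = 0.0384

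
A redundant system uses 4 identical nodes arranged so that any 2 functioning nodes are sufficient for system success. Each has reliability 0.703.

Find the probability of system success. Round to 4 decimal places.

0.9186

R = Σ_{i=2}^{4} C(4,i) p^i (1−p)^{4−i} with p = 0.703
C(4,2)·0.703^2·0.297^2 = 0.261562
C(4,3)·0.703^3·0.297^1 = 0.412746
C(4,4)·0.703^4·0.297^0 = 0.244243
Sum = 0.9186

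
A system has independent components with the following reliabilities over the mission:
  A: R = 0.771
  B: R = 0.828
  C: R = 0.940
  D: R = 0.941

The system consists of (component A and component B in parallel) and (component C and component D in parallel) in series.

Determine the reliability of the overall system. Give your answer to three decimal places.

0.957

Parallel (A and B): 1 − (1 − 0.77100)(1 − 0.82800) = 0.96061
Parallel (C and D): 1 − (1 − 0.94000)(1 − 0.94100) = 0.99646
Series ([0.96061] and [0.99646]): 0.96061 × 0.99646 = 0.957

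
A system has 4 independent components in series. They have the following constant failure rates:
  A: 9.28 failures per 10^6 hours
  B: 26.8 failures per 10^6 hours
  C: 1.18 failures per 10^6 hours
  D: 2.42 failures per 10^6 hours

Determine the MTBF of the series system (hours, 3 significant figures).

25200

Series of exponential components: λ_sys = Σ λ_i
λ_sys = 0.00000928 + 0.0000268 + 0.00000118 + 0.00000242 = 3.9680e-05 /h
MTBF = 1 / λ_sys = 25200 h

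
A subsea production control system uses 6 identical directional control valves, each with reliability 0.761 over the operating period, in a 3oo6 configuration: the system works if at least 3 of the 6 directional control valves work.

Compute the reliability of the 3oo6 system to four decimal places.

0.9679

R = Σ_{i=3}^{6} C(6,i) p^i (1−p)^{6−i} with p = 0.761
C(6,3)·0.761^3·0.239^3 = 0.120331
C(6,4)·0.761^4·0.239^2 = 0.287360
C(6,5)·0.761^5·0.239^1 = 0.365993
C(6,6)·0.761^6·0.239^0 = 0.194226
Sum = 0.9679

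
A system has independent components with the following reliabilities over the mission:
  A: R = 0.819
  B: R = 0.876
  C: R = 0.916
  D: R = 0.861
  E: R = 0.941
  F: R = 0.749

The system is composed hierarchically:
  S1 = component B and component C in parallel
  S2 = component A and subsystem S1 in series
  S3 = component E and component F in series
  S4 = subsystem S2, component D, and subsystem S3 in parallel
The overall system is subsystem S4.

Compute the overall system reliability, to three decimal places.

Parallel (B and C): 1 − (1 − 0.87600)(1 − 0.91600) = 0.98958
Series (A and [0.98958]): 0.81900 × 0.98958 = 0.81047
Series (E and F): 0.94100 × 0.74900 = 0.70481
Parallel ([0.81047], D, and [0.70481]): 1 − (1 − 0.81047)(1 − 0.86100)(1 − 0.70481) = 0.992

0.992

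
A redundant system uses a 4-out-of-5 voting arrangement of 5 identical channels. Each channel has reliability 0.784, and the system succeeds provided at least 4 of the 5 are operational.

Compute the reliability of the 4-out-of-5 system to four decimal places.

0.7042

R = Σ_{i=4}^{5} C(5,i) p^i (1−p)^{5−i} with p = 0.784
C(5,4)·0.784^4·0.216^1 = 0.408026
C(5,5)·0.784^5·0.216^0 = 0.296197
Sum = 0.7042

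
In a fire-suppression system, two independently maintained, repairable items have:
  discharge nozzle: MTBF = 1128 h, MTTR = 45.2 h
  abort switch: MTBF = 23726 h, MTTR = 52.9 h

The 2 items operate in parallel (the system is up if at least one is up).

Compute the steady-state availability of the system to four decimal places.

0.9999

A(discharge nozzle) = MTBF/(MTBF+MTTR) = 1128/(1128+45.2) = 0.961473
A(abort switch) = MTBF/(MTBF+MTTR) = 23726/(23726+52.9) = 0.997775
Parallel availability: 1 − (1 − 0.961473)(1 − 0.997775) = 0.9999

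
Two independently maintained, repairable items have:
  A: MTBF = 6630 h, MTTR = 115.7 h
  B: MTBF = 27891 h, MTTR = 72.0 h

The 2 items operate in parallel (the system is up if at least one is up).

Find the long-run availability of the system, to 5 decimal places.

A(A) = MTBF/(MTBF+MTTR) = 6630/(6630+115.7) = 0.982848
A(B) = MTBF/(MTBF+MTTR) = 27891/(27891+72.0) = 0.997425
Parallel availability: 1 − (1 − 0.982848)(1 − 0.997425) = 0.99996

0.99996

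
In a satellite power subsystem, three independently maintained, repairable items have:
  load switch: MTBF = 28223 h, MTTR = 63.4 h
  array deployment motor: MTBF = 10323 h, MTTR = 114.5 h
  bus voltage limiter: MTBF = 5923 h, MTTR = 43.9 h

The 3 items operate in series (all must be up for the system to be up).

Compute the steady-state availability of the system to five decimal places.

0.97955

A(load switch) = MTBF/(MTBF+MTTR) = 28223/(28223+63.4) = 0.997759
A(array deployment motor) = MTBF/(MTBF+MTTR) = 10323/(10323+114.5) = 0.989030
A(bus voltage limiter) = MTBF/(MTBF+MTTR) = 5923/(5923+43.9) = 0.992643
Series availability: 0.997759 × 0.989030 × 0.992643 = 0.97955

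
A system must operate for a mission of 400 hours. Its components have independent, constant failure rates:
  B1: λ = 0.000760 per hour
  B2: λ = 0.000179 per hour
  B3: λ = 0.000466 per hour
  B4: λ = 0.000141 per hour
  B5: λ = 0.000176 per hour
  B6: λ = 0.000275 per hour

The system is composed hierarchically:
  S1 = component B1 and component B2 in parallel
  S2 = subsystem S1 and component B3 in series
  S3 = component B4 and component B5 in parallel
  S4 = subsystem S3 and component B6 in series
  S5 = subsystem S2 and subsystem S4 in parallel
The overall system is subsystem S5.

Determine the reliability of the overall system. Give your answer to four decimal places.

0.9801

R(B1) = exp(−0.000760 × 400) = 0.737861
R(B2) = exp(−0.000179 × 400) = 0.930903
R(B3) = exp(−0.000466 × 400) = 0.829942
R(B4) = exp(−0.000141 × 400) = 0.945161
R(B5) = exp(−0.000176 × 400) = 0.932021
R(B6) = exp(−0.000275 × 400) = 0.895834
Parallel (B1 and B2): 1 − (1 − 0.737861)(1 − 0.930903) = 0.981887
Series ([0.981887] and B3): 0.981887 × 0.829942 = 0.814909
Parallel (B4 and B5): 1 − (1 − 0.945161)(1 − 0.932021) = 0.996272
Series ([0.996272] and B6): 0.996272 × 0.895834 = 0.892494
Parallel ([0.814909] and [0.892494]): 1 − (1 − 0.814909)(1 − 0.892494) = 0.9801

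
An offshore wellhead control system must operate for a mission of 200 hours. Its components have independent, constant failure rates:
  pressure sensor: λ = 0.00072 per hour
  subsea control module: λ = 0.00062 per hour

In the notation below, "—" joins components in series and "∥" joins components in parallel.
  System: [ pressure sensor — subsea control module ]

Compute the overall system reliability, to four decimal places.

R(pressure sensor) = exp(−0.00072 × 200) = 0.865888
R(subsea control module) = exp(−0.00062 × 200) = 0.883380
Series (pressure sensor and subsea control module): 0.865888 × 0.883380 = 0.7649

0.7649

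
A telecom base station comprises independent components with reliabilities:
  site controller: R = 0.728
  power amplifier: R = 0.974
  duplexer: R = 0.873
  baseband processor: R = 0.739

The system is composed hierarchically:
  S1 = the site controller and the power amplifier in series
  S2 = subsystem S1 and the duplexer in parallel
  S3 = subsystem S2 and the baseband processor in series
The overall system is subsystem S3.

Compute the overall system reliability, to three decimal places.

0.712

Series (site controller and power amplifier): 0.72800 × 0.97400 = 0.70907
Parallel ([0.70907] and duplexer): 1 − (1 − 0.70907)(1 − 0.87300) = 0.96305
Series ([0.96305] and baseband processor): 0.96305 × 0.73900 = 0.712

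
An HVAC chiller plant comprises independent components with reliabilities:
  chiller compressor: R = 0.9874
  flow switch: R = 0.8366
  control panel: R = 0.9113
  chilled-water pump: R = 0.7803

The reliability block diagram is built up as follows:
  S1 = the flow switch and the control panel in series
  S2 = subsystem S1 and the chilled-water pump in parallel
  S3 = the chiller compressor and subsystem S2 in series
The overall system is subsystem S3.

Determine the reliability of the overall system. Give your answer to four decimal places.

Series (flow switch and control panel): 0.836600 × 0.911300 = 0.762394
Parallel ([0.762394] and chilled-water pump): 1 − (1 − 0.762394)(1 − 0.780300) = 0.947798
Series (chiller compressor and [0.947798]): 0.987400 × 0.947798 = 0.9359

0.9359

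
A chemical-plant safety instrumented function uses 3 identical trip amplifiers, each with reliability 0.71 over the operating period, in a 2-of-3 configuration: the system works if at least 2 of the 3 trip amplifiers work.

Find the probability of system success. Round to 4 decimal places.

0.7965

R = Σ_{i=2}^{3} C(3,i) p^i (1−p)^{3−i} with p = 0.71
C(3,2)·0.71^2·0.29^1 = 0.438567
C(3,3)·0.71^3·0.29^0 = 0.357911
Sum = 0.7965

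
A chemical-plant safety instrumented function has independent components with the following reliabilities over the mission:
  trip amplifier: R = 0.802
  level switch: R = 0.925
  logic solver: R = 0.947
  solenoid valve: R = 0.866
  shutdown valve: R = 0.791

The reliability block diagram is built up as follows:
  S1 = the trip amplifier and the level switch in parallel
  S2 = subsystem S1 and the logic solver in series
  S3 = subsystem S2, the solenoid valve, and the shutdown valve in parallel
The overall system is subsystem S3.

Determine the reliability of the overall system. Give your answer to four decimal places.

Parallel (trip amplifier and level switch): 1 − (1 − 0.802000)(1 − 0.925000) = 0.985150
Series ([0.985150] and logic solver): 0.985150 × 0.947000 = 0.932937
Parallel ([0.932937], solenoid valve, and shutdown valve): 1 − (1 − 0.932937)(1 − 0.866000)(1 − 0.791000) = 0.9981

0.9981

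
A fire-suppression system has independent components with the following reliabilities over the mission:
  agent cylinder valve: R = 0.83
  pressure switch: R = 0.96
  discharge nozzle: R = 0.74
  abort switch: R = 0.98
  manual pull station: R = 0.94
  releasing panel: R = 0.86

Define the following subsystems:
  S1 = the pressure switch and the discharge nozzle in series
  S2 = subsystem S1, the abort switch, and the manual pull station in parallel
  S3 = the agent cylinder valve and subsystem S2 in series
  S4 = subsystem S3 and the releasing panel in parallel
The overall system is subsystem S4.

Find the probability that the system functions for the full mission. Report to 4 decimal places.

Series (pressure switch and discharge nozzle): 0.960000 × 0.740000 = 0.710400
Parallel ([0.710400], abort switch, and manual pull station): 1 − (1 − 0.710400)(1 − 0.980000)(1 − 0.940000) = 0.999652
Series (agent cylinder valve and [0.999652]): 0.830000 × 0.999652 = 0.829711
Parallel ([0.829711] and releasing panel): 1 − (1 − 0.829711)(1 − 0.860000) = 0.9762

0.9762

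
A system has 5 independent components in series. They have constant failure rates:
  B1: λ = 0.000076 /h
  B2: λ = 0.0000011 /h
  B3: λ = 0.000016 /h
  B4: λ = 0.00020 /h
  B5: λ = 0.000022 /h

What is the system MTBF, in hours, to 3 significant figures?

3170

Series of exponential components: λ_sys = Σ λ_i
λ_sys = 0.000076 + 0.0000011 + 0.000016 + 0.00020 + 0.000022 = 3.1510e-04 /h
MTBF = 1 / λ_sys = 3170 h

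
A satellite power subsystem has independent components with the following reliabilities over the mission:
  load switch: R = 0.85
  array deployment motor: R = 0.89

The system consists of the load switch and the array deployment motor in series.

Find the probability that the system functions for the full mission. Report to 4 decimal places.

Series (load switch and array deployment motor): 0.850000 × 0.890000 = 0.7565

0.7565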